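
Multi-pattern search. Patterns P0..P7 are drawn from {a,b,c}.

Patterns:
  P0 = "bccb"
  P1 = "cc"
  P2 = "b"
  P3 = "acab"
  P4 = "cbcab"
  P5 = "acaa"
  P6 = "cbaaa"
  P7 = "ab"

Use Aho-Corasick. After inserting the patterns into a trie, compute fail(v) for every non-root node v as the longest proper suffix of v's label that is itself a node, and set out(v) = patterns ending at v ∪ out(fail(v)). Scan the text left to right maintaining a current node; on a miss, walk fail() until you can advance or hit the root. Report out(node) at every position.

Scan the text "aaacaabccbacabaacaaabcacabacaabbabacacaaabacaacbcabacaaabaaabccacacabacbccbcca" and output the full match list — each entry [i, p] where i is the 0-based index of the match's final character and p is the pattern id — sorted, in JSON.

Build:
Trie (insert patterns):
  0='ε' goto a→7 b→1 c→5
  1='b' goto c→2  [P2 ends]
  2='bc' goto c→3
  3='bcc' goto b→4
  4='bccb' goto ·  [P0 ends]
  5='c' goto b→11 c→6
  6='cc' goto ·  [P1 ends]
  7='a' goto b→19 c→8
  8='ac' goto a→9
  9='aca' goto a→15 b→10
  10='acab' goto ·  [P3 ends]
  11='cb' goto a→16 c→12
  12='cbc' goto a→13
  13='cbca' goto b→14
  14='cbcab' goto ·  [P4 ends]
  15='acaa' goto ·  [P5 ends]
  16='cba' goto a→17
  17='cbaa' goto a→18
  18='cbaaa' goto ·  [P6 ends]
  19='ab' goto ·  [P7 ends]

Failure links (BFS by depth):
  n1('b'): parent n0 fail=0; on 'b' 0 → fail=0;  out {2}∪∅={2}
  n5('c'): parent n0 fail=0; on 'c' 0 → fail=0;  out ∅∪∅=∅
  n7('a'): parent n0 fail=0; on 'a' 0 → fail=0;  out ∅∪∅=∅
  n2('bc'): parent n1 fail=0; on 'c' 0 → fail=5;  out ∅∪∅=∅
  n6('cc'): parent n5 fail=0; on 'c' 0 → fail=5;  out {1}∪∅={1}
  n8('ac'): parent n7 fail=0; on 'c' 0 → fail=5;  out ∅∪∅=∅
  n11('cb'): parent n5 fail=0; on 'b' 0 → fail=1;  out ∅∪{2}={2}
  n19('ab'): parent n7 fail=0; on 'b' 0 → fail=1;  out {7}∪{2}={2,7}
  n3('bcc'): parent n2 fail=5; on 'c' 5 → fail=6;  out ∅∪{1}={1}
  n9('aca'): parent n8 fail=5; on 'a' 5→0 → fail=7;  out ∅∪∅=∅
  n12('cbc'): parent n11 fail=1; on 'c' 1 → fail=2;  out ∅∪∅=∅
  n16('cba'): parent n11 fail=1; on 'a' 1→0 → fail=7;  out ∅∪∅=∅
  n4('bccb'): parent n3 fail=6; on 'b' 6→5 → fail=11;  out {0}∪{2}={0,2}
  n10('acab'): parent n9 fail=7; on 'b' 7 → fail=19;  out {3}∪{2,7}={2,3,7}
  n13('cbca'): parent n12 fail=2; on 'a' 2→5→0 → fail=7;  out ∅∪∅=∅
  n15('acaa'): parent n9 fail=7; on 'a' 7→0 → fail=7;  out {5}∪∅={5}
  n17('cbaa'): parent n16 fail=7; on 'a' 7→0 → fail=7;  out ∅∪∅=∅
  n14('cbcab'): parent n13 fail=7; on 'b' 7 → fail=19;  out {4}∪{2,7}={2,4,7}
  n18('cbaaa'): parent n17 fail=7; on 'a' 7→0 → fail=7;  out {6}∪∅={6}

Scan:
[0] read 'a'  n0⇒n7
[1] read 'a'  n7⇒n7 (fail-walked)
[2] read 'a'  n7⇒n7 (fail-walked)
[3] read 'c'  n7⇒n8
[4] read 'a'  n8⇒n9
[5] read 'a'  n9⇒n15  ** P5@[2:5]
[6] read 'b'  n15⇒n19 (fail-walked)  ** P2@[6:6],P7@[5:6]
[7] read 'c'  n19⇒n2 (fail-walked)
[8] read 'c'  n2⇒n3  ** P1@[7:8]
[9] read 'b'  n3⇒n4  ** P0@[6:9],P2@[9:9]
[10] read 'a'  n4⇒n16 (fail-walked)
[11] read 'c'  n16⇒n8 (fail-walked)
[12] read 'a'  n8⇒n9
[13] read 'b'  n9⇒n10  ** P2@[13:13],P3@[10:13],P7@[12:13]
[14] read 'a'  n10⇒n7 (fail-walked)
[15] read 'a'  n7⇒n7 (fail-walked)
[16] read 'c'  n7⇒n8
[17] read 'a'  n8⇒n9
[18] read 'a'  n9⇒n15  ** P5@[15:18]
[19] read 'a'  n15⇒n7 (fail-walked)
[20] read 'b'  n7⇒n19  ** P2@[20:20],P7@[19:20]
[21] read 'c'  n19⇒n2 (fail-walked)
[22] read 'a'  n2⇒n7 (fail-walked)
[23] read 'c'  n7⇒n8
[24] read 'a'  n8⇒n9
[25] read 'b'  n9⇒n10  ** P2@[25:25],P3@[22:25],P7@[24:25]
[26] read 'a'  n10⇒n7 (fail-walked)
[27] read 'c'  n7⇒n8
[28] read 'a'  n8⇒n9
[29] read 'a'  n9⇒n15  ** P5@[26:29]
[30] read 'b'  n15⇒n19 (fail-walked)  ** P2@[30:30],P7@[29:30]
[31] read 'b'  n19⇒n1 (fail-walked)  ** P2@[31:31]
[32] read 'a'  n1⇒n7 (fail-walked)
[33] read 'b'  n7⇒n19  ** P2@[33:33],P7@[32:33]
[34] read 'a'  n19⇒n7 (fail-walked)
[35] read 'c'  n7⇒n8
[36] read 'a'  n8⇒n9
[37] read 'c'  n9⇒n8 (fail-walked)
[38] read 'a'  n8⇒n9
[39] read 'a'  n9⇒n15  ** P5@[36:39]
[40] read 'a'  n15⇒n7 (fail-walked)
[41] read 'b'  n7⇒n19  ** P2@[41:41],P7@[40:41]
[42] read 'a'  n19⇒n7 (fail-walked)
[43] read 'c'  n7⇒n8
[44] read 'a'  n8⇒n9
[45] read 'a'  n9⇒n15  ** P5@[42:45]
[46] read 'c'  n15⇒n8 (fail-walked)
[47] read 'b'  n8⇒n11 (fail-walked)  ** P2@[47:47]
[48] read 'c'  n11⇒n12
[49] read 'a'  n12⇒n13
[50] read 'b'  n13⇒n14  ** P2@[50:50],P4@[46:50],P7@[49:50]
[51] read 'a'  n14⇒n7 (fail-walked)
[52] read 'c'  n7⇒n8
[53] read 'a'  n8⇒n9
[54] read 'a'  n9⇒n15  ** P5@[51:54]
[55] read 'a'  n15⇒n7 (fail-walked)
[56] read 'b'  n7⇒n19  ** P2@[56:56],P7@[55:56]
[57] read 'a'  n19⇒n7 (fail-walked)
[58] read 'a'  n7⇒n7 (fail-walked)
[59] read 'a'  n7⇒n7 (fail-walked)
[60] read 'b'  n7⇒n19  ** P2@[60:60],P7@[59:60]
[61] read 'c'  n19⇒n2 (fail-walked)
[62] read 'c'  n2⇒n3  ** P1@[61:62]
[63] read 'a'  n3⇒n7 (fail-walked)
[64] read 'c'  n7⇒n8
[65] read 'a'  n8⇒n9
[66] read 'c'  n9⇒n8 (fail-walked)
[67] read 'a'  n8⇒n9
[68] read 'b'  n9⇒n10  ** P2@[68:68],P3@[65:68],P7@[67:68]
[69] read 'a'  n10⇒n7 (fail-walked)
[70] read 'c'  n7⇒n8
[71] read 'b'  n8⇒n11 (fail-walked)  ** P2@[71:71]
[72] read 'c'  n11⇒n12
[73] read 'c'  n12⇒n3 (fail-walked)  ** P1@[72:73]
[74] read 'b'  n3⇒n4  ** P0@[71:74],P2@[74:74]
[75] read 'c'  n4⇒n12 (fail-walked)
[76] read 'c'  n12⇒n3 (fail-walked)  ** P1@[75:76]
[77] read 'a'  n3⇒n7 (fail-walked)

Matches: [[5,5],[6,2],[6,7],[8,1],[9,0],[9,2],[13,2],[13,3],[13,7],[18,5],[20,2],[20,7],[25,2],[25,3],[25,7],[29,5],[30,2],[30,7],[31,2],[33,2],[33,7],[39,5],[41,2],[41,7],[45,5],[47,2],[50,2],[50,4],[50,7],[54,5],[56,2],[56,7],[60,2],[60,7],[62,1],[68,2],[68,3],[68,7],[71,2],[73,1],[74,0],[74,2],[76,1]]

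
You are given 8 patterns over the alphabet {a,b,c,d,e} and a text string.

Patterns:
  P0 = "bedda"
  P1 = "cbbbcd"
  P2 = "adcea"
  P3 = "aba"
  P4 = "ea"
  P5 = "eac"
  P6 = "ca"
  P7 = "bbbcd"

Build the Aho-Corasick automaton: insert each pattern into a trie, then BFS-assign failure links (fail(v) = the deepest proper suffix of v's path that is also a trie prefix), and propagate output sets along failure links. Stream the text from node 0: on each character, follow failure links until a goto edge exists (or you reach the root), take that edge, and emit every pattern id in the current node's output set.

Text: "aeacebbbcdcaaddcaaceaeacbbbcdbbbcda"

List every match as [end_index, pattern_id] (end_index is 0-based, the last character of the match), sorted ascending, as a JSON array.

Build automaton:
Trie nodes:
  n0 'ε': a→12 b→1 c→6 e→19
  n1 'b': b→23 e→2
  n2 'be': d→3
  n3 'bed': d→4
  n4 'bedd': a→5
  n5 'bedda': ·  [P0 ends]
  n6 'c': a→22 b→7
  n7 'cb': b→8
  n8 'cbb': b→9
  n9 'cbbb': c→10
  n10 'cbbbc': d→11
  n11 'cbbbcd': ·  [P1 ends]
  n12 'a': b→17 d→13
  n13 'ad': c→14
  n14 'adc': e→15
  n15 'adce': a→16
  n16 'adcea': ·  [P2 ends]
  n17 'ab': a→18
  n18 'aba': ·  [P3 ends]
  n19 'e': a→20
  n20 'ea': c→21  [P4 ends]
  n21 'eac': ·  [P5 ends]
  n22 'ca': ·  [P6 ends]
  n23 'bb': b→24
  n24 'bbb': c→25
  n25 'bbbc': d→26
  n26 'bbbcd': ·  [P7 ends]

BFS fail/out derivation:
  n1('b'): parent n0 fail=0; on 'b' 0 → fail=0;  out ∅∪∅=∅
  n6('c'): parent n0 fail=0; on 'c' 0 → fail=0;  out ∅∪∅=∅
  n12('a'): parent n0 fail=0; on 'a' 0 → fail=0;  out ∅∪∅=∅
  n19('e'): parent n0 fail=0; on 'e' 0 → fail=0;  out ∅∪∅=∅
  n2('be'): parent n1 fail=0; on 'e' 0 → fail=19;  out ∅∪∅=∅
  n7('cb'): parent n6 fail=0; on 'b' 0 → fail=1;  out ∅∪∅=∅
  n13('ad'): parent n12 fail=0; on 'd' 0 → fail=0;  out ∅∪∅=∅
  n17('ab'): parent n12 fail=0; on 'b' 0 → fail=1;  out ∅∪∅=∅
  n20('ea'): parent n19 fail=0; on 'a' 0 → fail=12;  out {4}∪∅={4}
  n22('ca'): parent n6 fail=0; on 'a' 0 → fail=12;  out {6}∪∅={6}
  n23('bb'): parent n1 fail=0; on 'b' 0 → fail=1;  out ∅∪∅=∅
  n3('bed'): parent n2 fail=19; on 'd' 19→0 → fail=0;  out ∅∪∅=∅
  n8('cbb'): parent n7 fail=1; on 'b' 1 → fail=23;  out ∅∪∅=∅
  n14('adc'): parent n13 fail=0; on 'c' 0 → fail=6;  out ∅∪∅=∅
  n18('aba'): parent n17 fail=1; on 'a' 1→0 → fail=12;  out {3}∪∅={3}
  n21('eac'): parent n20 fail=12; on 'c' 12→0 → fail=6;  out {5}∪∅={5}
  n24('bbb'): parent n23 fail=1; on 'b' 1 → fail=23;  out ∅∪∅=∅
  n4('bedd'): parent n3 fail=0; on 'd' 0 → fail=0;  out ∅∪∅=∅
  n9('cbbb'): parent n8 fail=23; on 'b' 23 → fail=24;  out ∅∪∅=∅
  n15('adce'): parent n14 fail=6; on 'e' 6→0 → fail=19;  out ∅∪∅=∅
  n25('bbbc'): parent n24 fail=23; on 'c' 23→1→0 → fail=6;  out ∅∪∅=∅
  n5('bedda'): parent n4 fail=0; on 'a' 0 → fail=12;  out {0}∪∅={0}
  n10('cbbbc'): parent n9 fail=24; on 'c' 24 → fail=25;  out ∅∪∅=∅
  n16('adcea'): parent n15 fail=19; on 'a' 19 → fail=20;  out {2}∪{4}={2,4}
  n26('bbbcd'): parent n25 fail=6; on 'd' 6→0 → fail=0;  out {7}∪∅={7}
  n11('cbbbcd'): parent n10 fail=25; on 'd' 25 → fail=26;  out {1}∪{7}={1,7}

Scan:
pos 0 'a': at 12
pos 1 'e': at 19 (via fail)
pos 2 'a': at 20  ** P4@[1:2]
pos 3 'c': at 21  ** P5@[1:3]
pos 4 'e': at 19 (via fail)
pos 5 'b': at 1 (via fail)
pos 6 'b': at 23
pos 7 'b': at 24
pos 8 'c': at 25
pos 9 'd': at 26  ** P7@[5:9]
pos 10 'c': at 6 (via fail)
pos 11 'a': at 22  ** P6@[10:11]
pos 12 'a': at 12 (via fail)
pos 13 'd': at 13
pos 14 'd': at 0 (via fail)
pos 15 'c': at 6
pos 16 'a': at 22  ** P6@[15:16]
pos 17 'a': at 12 (via fail)
pos 18 'c': at 6 (via fail)
pos 19 'e': at 19 (via fail)
pos 20 'a': at 20  ** P4@[19:20]
pos 21 'e': at 19 (via fail)
pos 22 'a': at 20  ** P4@[21:22]
pos 23 'c': at 21  ** P5@[21:23]
pos 24 'b': at 7 (via fail)
pos 25 'b': at 8
pos 26 'b': at 9
pos 27 'c': at 10
pos 28 'd': at 11  ** P1@[23:28],P7@[24:28]
pos 29 'b': at 1 (via fail)
pos 30 'b': at 23
pos 31 'b': at 24
pos 32 'c': at 25
pos 33 'd': at 26  ** P7@[29:33]
pos 34 'a': at 12 (via fail)

Matches: [[2,4],[3,5],[9,7],[11,6],[16,6],[20,4],[22,4],[23,5],[28,1],[28,7],[33,7]]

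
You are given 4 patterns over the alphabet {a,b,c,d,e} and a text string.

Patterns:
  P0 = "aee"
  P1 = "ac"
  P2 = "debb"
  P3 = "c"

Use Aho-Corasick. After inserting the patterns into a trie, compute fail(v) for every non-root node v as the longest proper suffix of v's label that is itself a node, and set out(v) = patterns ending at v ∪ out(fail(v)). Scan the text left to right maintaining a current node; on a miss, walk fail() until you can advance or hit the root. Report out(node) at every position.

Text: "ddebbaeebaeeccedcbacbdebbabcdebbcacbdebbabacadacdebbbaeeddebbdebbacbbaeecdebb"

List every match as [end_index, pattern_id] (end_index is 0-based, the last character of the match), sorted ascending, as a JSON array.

Build:
Trie nodes:
  0='ε' goto a→1 c→9 d→5
  1='a' goto c→4 e→2
  2='ae' goto e→3
  3='aee' goto ·  ←P0
  4='ac' goto ·  ←P1
  5='d' goto e→6
  6='de' goto b→7
  7='deb' goto b→8
  8='debb' goto ·  ←P2
  9='c' goto ·  ←P3

BFS fail/out derivation:
  fail(1) 'a': from fail(0)=0 chase 'a': 0 ⇒ 0;  out=∅∪out(0)=∅
  fail(5) 'd': from fail(0)=0 chase 'd': 0 ⇒ 0;  out=∅∪out(0)=∅
  fail(9) 'c': from fail(0)=0 chase 'c': 0 ⇒ 0;  out={3}∪out(0)={3}
  fail(2) 'ae': from fail(1)=0 chase 'e': 0 ⇒ 0;  out=∅∪out(0)=∅
  fail(4) 'ac': from fail(1)=0 chase 'c': 0 ⇒ 9;  out={1}∪out(9)={1,3}
  fail(6) 'de': from fail(5)=0 chase 'e': 0 ⇒ 0;  out=∅∪out(0)=∅
  fail(3) 'aee': from fail(2)=0 chase 'e': 0 ⇒ 0;  out={0}∪out(0)={0}
  fail(7) 'deb': from fail(6)=0 chase 'b': 0 ⇒ 0;  out=∅∪out(0)=∅
  fail(8) 'debb': from fail(7)=0 chase 'b': 0 ⇒ 0;  out={2}∪out(0)={2}

Run:
[0] read 'd'  n0⇒n5
[1] read 'd'  n5⇒n5 (via fail)
[2] read 'e'  n5⇒n6
[3] read 'b'  n6⇒n7
[4] read 'b'  n7⇒n8  → match P2@[1:4]
[5] read 'a'  n8⇒n1 (via fail)
[6] read 'e'  n1⇒n2
[7] read 'e'  n2⇒n3  → match P0@[5:7]
[8] read 'b'  n3⇒n0 (via fail)
[9] read 'a'  n0⇒n1
[10] read 'e'  n1⇒n2
[11] read 'e'  n2⇒n3  → match P0@[9:11]
[12] read 'c'  n3⇒n9 (via fail)  → match P3@[12:12]
[13] read 'c'  n9⇒n9 (via fail)  → match P3@[13:13]
[14] read 'e'  n9⇒n0 (via fail)
[15] read 'd'  n0⇒n5
[16] read 'c'  n5⇒n9 (via fail)  → match P3@[16:16]
[17] read 'b'  n9⇒n0 (via fail)
[18] read 'a'  n0⇒n1
[19] read 'c'  n1⇒n4  → match P1@[18:19],P3@[19:19]
[20] read 'b'  n4⇒n0 (via fail)
[21] read 'd'  n0⇒n5
[22] read 'e'  n5⇒n6
[23] read 'b'  n6⇒n7
[24] read 'b'  n7⇒n8  → match P2@[21:24]
[25] read 'a'  n8⇒n1 (via fail)
[26] read 'b'  n1⇒n0 (via fail)
[27] read 'c'  n0⇒n9  → match P3@[27:27]
[28] read 'd'  n9⇒n5 (via fail)
[29] read 'e'  n5⇒n6
[30] read 'b'  n6⇒n7
[31] read 'b'  n7⇒n8  → match P2@[28:31]
[32] read 'c'  n8⇒n9 (via fail)  → match P3@[32:32]
[33] read 'a'  n9⇒n1 (via fail)
[34] read 'c'  n1⇒n4  → match P1@[33:34],P3@[34:34]
[35] read 'b'  n4⇒n0 (via fail)
[36] read 'd'  n0⇒n5
[37] read 'e'  n5⇒n6
[38] read 'b'  n6⇒n7
[39] read 'b'  n7⇒n8  → match P2@[36:39]
[40] read 'a'  n8⇒n1 (via fail)
[41] read 'b'  n1⇒n0 (via fail)
[42] read 'a'  n0⇒n1
[43] read 'c'  n1⇒n4  → match P1@[42:43],P3@[43:43]
[44] read 'a'  n4⇒n1 (via fail)
[45] read 'd'  n1⇒n5 (via fail)
[46] read 'a'  n5⇒n1 (via fail)
[47] read 'c'  n1⇒n4  → match P1@[46:47],P3@[47:47]
[48] read 'd'  n4⇒n5 (via fail)
[49] read 'e'  n5⇒n6
[50] read 'b'  n6⇒n7
[51] read 'b'  n7⇒n8  → match P2@[48:51]
[52] read 'b'  n8⇒n0 (via fail)
[53] read 'a'  n0⇒n1
[54] read 'e'  n1⇒n2
[55] read 'e'  n2⇒n3  → match P0@[53:55]
[56] read 'd'  n3⇒n5 (via fail)
[57] read 'd'  n5⇒n5 (via fail)
[58] read 'e'  n5⇒n6
[59] read 'b'  n6⇒n7
[60] read 'b'  n7⇒n8  → match P2@[57:60]
[61] read 'd'  n8⇒n5 (via fail)
[62] read 'e'  n5⇒n6
[63] read 'b'  n6⇒n7
[64] read 'b'  n7⇒n8  → match P2@[61:64]
[65] read 'a'  n8⇒n1 (via fail)
[66] read 'c'  n1⇒n4  → match P1@[65:66],P3@[66:66]
[67] read 'b'  n4⇒n0 (via fail)
[68] read 'b'  n0⇒n0
[69] read 'a'  n0⇒n1
[70] read 'e'  n1⇒n2
[71] read 'e'  n2⇒n3  → match P0@[69:71]
[72] read 'c'  n3⇒n9 (via fail)  → match P3@[72:72]
[73] read 'd'  n9⇒n5 (via fail)
[74] read 'e'  n5⇒n6
[75] read 'b'  n6⇒n7
[76] read 'b'  n7⇒n8  → match P2@[73:76]

Result: [[4,2],[7,0],[11,0],[12,3],[13,3],[16,3],[19,1],[19,3],[24,2],[27,3],[31,2],[32,3],[34,1],[34,3],[39,2],[43,1],[43,3],[47,1],[47,3],[51,2],[55,0],[60,2],[64,2],[66,1],[66,3],[71,0],[72,3],[76,2]]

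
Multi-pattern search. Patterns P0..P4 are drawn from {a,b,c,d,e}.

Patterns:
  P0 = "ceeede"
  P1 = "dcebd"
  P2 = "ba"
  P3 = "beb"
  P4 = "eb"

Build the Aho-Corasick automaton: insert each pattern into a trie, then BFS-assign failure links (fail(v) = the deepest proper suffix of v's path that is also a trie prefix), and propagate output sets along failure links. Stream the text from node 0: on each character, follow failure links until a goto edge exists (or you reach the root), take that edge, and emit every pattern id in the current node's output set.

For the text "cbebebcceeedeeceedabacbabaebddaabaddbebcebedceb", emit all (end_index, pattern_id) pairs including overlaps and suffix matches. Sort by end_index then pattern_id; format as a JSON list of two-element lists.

Build:
Trie (insert patterns):
  n0 'ε': b→12 c→1 d→7 e→16
  n1 'c': e→2
  n2 'ce': e→3
  n3 'cee': e→4
  n4 'ceee': d→5
  n5 'ceeed': e→6
  n6 'ceeede': ·  [P0 ends]
  n7 'd': c→8
  n8 'dc': e→9
  n9 'dce': b→10
  n10 'dceb': d→11
  n11 'dcebd': ·  [P1 ends]
  n12 'b': a→13 e→14
  n13 'ba': ·  [P2 ends]
  n14 'be': b→15
  n15 'beb': ·  [P3 ends]
  n16 'e': b→17
  n17 'eb': ·  [P4 ends]

BFS fail/out derivation:
  fail(1) 'c': from fail(0)=0 chase 'c': 0 ⇒ 0;  out=∅∪out(0)=∅
  fail(7) 'd': from fail(0)=0 chase 'd': 0 ⇒ 0;  out=∅∪out(0)=∅
  fail(12) 'b': from fail(0)=0 chase 'b': 0 ⇒ 0;  out=∅∪out(0)=∅
  fail(16) 'e': from fail(0)=0 chase 'e': 0 ⇒ 0;  out=∅∪out(0)=∅
  fail(2) 'ce': from fail(1)=0 chase 'e': 0 ⇒ 16;  out=∅∪out(16)=∅
  fail(8) 'dc': from fail(7)=0 chase 'c': 0 ⇒ 1;  out=∅∪out(1)=∅
  fail(13) 'ba': from fail(12)=0 chase 'a': 0 ⇒ 0;  out={2}∪out(0)={2}
  fail(14) 'be': from fail(12)=0 chase 'e': 0 ⇒ 16;  out=∅∪out(16)=∅
  fail(17) 'eb': from fail(16)=0 chase 'b': 0 ⇒ 12;  out={4}∪out(12)={4}
  fail(3) 'cee': from fail(2)=16 chase 'e': 16→0 ⇒ 16;  out=∅∪out(16)=∅
  fail(9) 'dce': from fail(8)=1 chase 'e': 1 ⇒ 2;  out=∅∪out(2)=∅
  fail(15) 'beb': from fail(14)=16 chase 'b': 16 ⇒ 17;  out={3}∪out(17)={3,4}
  fail(4) 'ceee': from fail(3)=16 chase 'e': 16→0 ⇒ 16;  out=∅∪out(16)=∅
  fail(10) 'dceb': from fail(9)=2 chase 'b': 2→16 ⇒ 17;  out=∅∪out(17)={4}
  fail(5) 'ceeed': from fail(4)=16 chase 'd': 16→0 ⇒ 7;  out=∅∪out(7)=∅
  fail(11) 'dcebd': from fail(10)=17 chase 'd': 17→12→0 ⇒ 7;  out={1}∪out(7)={1}
  fail(6) 'ceeede': from fail(5)=7 chase 'e': 7→0 ⇒ 16;  out={0}∪out(16)={0}

Scan:
i=0 'c': node 0→1
i=1 'b': node 1→12 (fail-walked)
i=2 'e': node 12→14
i=3 'b': node 14→15  emit P3@[1:3],P4@[2:3]
i=4 'e': node 15→14 (fail-walked)
i=5 'b': node 14→15  emit P3@[3:5],P4@[4:5]
i=6 'c': node 15→1 (fail-walked)
i=7 'c': node 1→1 (fail-walked)
i=8 'e': node 1→2
i=9 'e': node 2→3
i=10 'e': node 3→4
i=11 'd': node 4→5
i=12 'e': node 5→6  emit P0@[7:12]
i=13 'e': node 6→16 (fail-walked)
i=14 'c': node 16→1 (fail-walked)
i=15 'e': node 1→2
i=16 'e': node 2→3
i=17 'd': node 3→7 (fail-walked)
i=18 'a': node 7→0 (fail-walked)
i=19 'b': node 0→12
i=20 'a': node 12→13  emit P2@[19:20]
i=21 'c': node 13→1 (fail-walked)
i=22 'b': node 1→12 (fail-walked)
i=23 'a': node 12→13  emit P2@[22:23]
i=24 'b': node 13→12 (fail-walked)
i=25 'a': node 12→13  emit P2@[24:25]
i=26 'e': node 13→16 (fail-walked)
i=27 'b': node 16→17  emit P4@[26:27]
i=28 'd': node 17→7 (fail-walked)
i=29 'd': node 7→7 (fail-walked)
i=30 'a': node 7→0 (fail-walked)
i=31 'a': node 0→0
i=32 'b': node 0→12
i=33 'a': node 12→13  emit P2@[32:33]
i=34 'd': node 13→7 (fail-walked)
i=35 'd': node 7→7 (fail-walked)
i=36 'b': node 7→12 (fail-walked)
i=37 'e': node 12→14
i=38 'b': node 14→15  emit P3@[36:38],P4@[37:38]
i=39 'c': node 15→1 (fail-walked)
i=40 'e': node 1→2
i=41 'b': node 2→17 (fail-walked)  emit P4@[40:41]
i=42 'e': node 17→14 (fail-walked)
i=43 'd': node 14→7 (fail-walked)
i=44 'c': node 7→8
i=45 'e': node 8→9
i=46 'b': node 9→10  emit P4@[45:46]

Matches: [[3,3],[3,4],[5,3],[5,4],[12,0],[20,2],[23,2],[25,2],[27,4],[33,2],[38,3],[38,4],[41,4],[46,4]]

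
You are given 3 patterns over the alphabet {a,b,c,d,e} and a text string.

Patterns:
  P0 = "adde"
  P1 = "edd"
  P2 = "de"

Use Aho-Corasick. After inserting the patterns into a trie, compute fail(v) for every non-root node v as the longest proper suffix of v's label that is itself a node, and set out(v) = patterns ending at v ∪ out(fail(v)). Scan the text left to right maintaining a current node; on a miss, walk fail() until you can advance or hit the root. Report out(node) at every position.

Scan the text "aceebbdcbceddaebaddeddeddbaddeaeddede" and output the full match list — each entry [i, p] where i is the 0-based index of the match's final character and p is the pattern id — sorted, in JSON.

Construct AC machine:
Trie (insert patterns):
  n0 'ε': a→1 d→8 e→5
  n1 'a': d→2
  n2 'ad': d→3
  n3 'add': e→4
  n4 'adde': ·  [P0 ends]
  n5 'e': d→6
  n6 'ed': d→7
  n7 'edd': ·  [P1 ends]
  n8 'd': e→9
  n9 'de': ·  [P2 ends]

Failure links (BFS by depth):
  fail(1) 'a': from fail(0)=0 chase 'a': 0 ⇒ 0;  out=∅∪out(0)=∅
  fail(5) 'e': from fail(0)=0 chase 'e': 0 ⇒ 0;  out=∅∪out(0)=∅
  fail(8) 'd': from fail(0)=0 chase 'd': 0 ⇒ 0;  out=∅∪out(0)=∅
  fail(2) 'ad': from fail(1)=0 chase 'd': 0 ⇒ 8;  out=∅∪out(8)=∅
  fail(6) 'ed': from fail(5)=0 chase 'd': 0 ⇒ 8;  out=∅∪out(8)=∅
  fail(9) 'de': from fail(8)=0 chase 'e': 0 ⇒ 5;  out={2}∪out(5)={2}
  fail(3) 'add': from fail(2)=8 chase 'd': 8→0 ⇒ 8;  out=∅∪out(8)=∅
  fail(7) 'edd': from fail(6)=8 chase 'd': 8→0 ⇒ 8;  out={1}∪out(8)={1}
  fail(4) 'adde': from fail(3)=8 chase 'e': 8 ⇒ 9;  out={0}∪out(9)={0,2}

Scan:
pos 0 'a': at 1
pos 1 'c': at 0 (via fail)
pos 2 'e': at 5
pos 3 'e': at 5 (via fail)
pos 4 'b': at 0 (via fail)
pos 5 'b': at 0
pos 6 'd': at 8
pos 7 'c': at 0 (via fail)
pos 8 'b': at 0
pos 9 'c': at 0
pos 10 'e': at 5
pos 11 'd': at 6
pos 12 'd': at 7  ** P1@[10:12]
pos 13 'a': at 1 (via fail)
pos 14 'e': at 5 (via fail)
pos 15 'b': at 0 (via fail)
pos 16 'a': at 1
pos 17 'd': at 2
pos 18 'd': at 3
pos 19 'e': at 4  ** P0@[16:19],P2@[18:19]
pos 20 'd': at 6 (via fail)
pos 21 'd': at 7  ** P1@[19:21]
pos 22 'e': at 9 (via fail)  ** P2@[21:22]
pos 23 'd': at 6 (via fail)
pos 24 'd': at 7  ** P1@[22:24]
pos 25 'b': at 0 (via fail)
pos 26 'a': at 1
pos 27 'd': at 2
pos 28 'd': at 3
pos 29 'e': at 4  ** P0@[26:29],P2@[28:29]
pos 30 'a': at 1 (via fail)
pos 31 'e': at 5 (via fail)
pos 32 'd': at 6
pos 33 'd': at 7  ** P1@[31:33]
pos 34 'e': at 9 (via fail)  ** P2@[33:34]
pos 35 'd': at 6 (via fail)
pos 36 'e': at 9 (via fail)  ** P2@[35:36]

All matches (sorted): [[12,1],[19,0],[19,2],[21,1],[22,2],[24,1],[29,0],[29,2],[33,1],[34,2],[36,2]]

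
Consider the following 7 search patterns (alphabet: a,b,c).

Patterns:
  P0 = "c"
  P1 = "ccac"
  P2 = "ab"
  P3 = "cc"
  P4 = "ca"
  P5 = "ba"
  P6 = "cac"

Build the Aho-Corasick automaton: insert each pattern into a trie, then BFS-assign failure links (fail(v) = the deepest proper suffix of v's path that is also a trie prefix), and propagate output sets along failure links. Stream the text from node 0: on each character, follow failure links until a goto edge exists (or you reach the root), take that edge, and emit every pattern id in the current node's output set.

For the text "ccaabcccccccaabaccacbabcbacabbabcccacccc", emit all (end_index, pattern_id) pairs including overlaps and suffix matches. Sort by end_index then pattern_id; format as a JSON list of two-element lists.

Construct AC machine:
Trie nodes:
  0='ε' goto a→5 b→8 c→1
  1='c' goto a→7 c→2  ←P0
  2='cc' goto a→3  ←P3
  3='cca' goto c→4
  4='ccac' goto ·  ←P1
  5='a' goto b→6
  6='ab' goto ·  ←P2
  7='ca' goto c→10  ←P4
  8='b' goto a→9
  9='ba' goto ·  ←P5
  10='cac' goto ·  ←P6

Failure links (BFS by depth):
  fail(1) 'c': from fail(0)=0 chase 'c': 0 ⇒ 0;  out={0}∪out(0)={0}
  fail(5) 'a': from fail(0)=0 chase 'a': 0 ⇒ 0;  out=∅∪out(0)=∅
  fail(8) 'b': from fail(0)=0 chase 'b': 0 ⇒ 0;  out=∅∪out(0)=∅
  fail(2) 'cc': from fail(1)=0 chase 'c': 0 ⇒ 1;  out={3}∪out(1)={0,3}
  fail(6) 'ab': from fail(5)=0 chase 'b': 0 ⇒ 8;  out={2}∪out(8)={2}
  fail(7) 'ca': from fail(1)=0 chase 'a': 0 ⇒ 5;  out={4}∪out(5)={4}
  fail(9) 'ba': from fail(8)=0 chase 'a': 0 ⇒ 5;  out={5}∪out(5)={5}
  fail(3) 'cca': from fail(2)=1 chase 'a': 1 ⇒ 7;  out=∅∪out(7)={4}
  fail(10) 'cac': from fail(7)=5 chase 'c': 5→0 ⇒ 1;  out={6}∪out(1)={0,6}
  fail(4) 'ccac': from fail(3)=7 chase 'c': 7 ⇒ 10;  out={1}∪out(10)={0,1,6}

Run:
[0] read 'c'  n0⇒n1  ** P0@[0:0]
[1] read 'c'  n1⇒n2  ** P0@[1:1],P3@[0:1]
[2] read 'a'  n2⇒n3  ** P4@[1:2]
[3] read 'a'  n3⇒n5 ·f
[4] read 'b'  n5⇒n6  ** P2@[3:4]
[5] read 'c'  n6⇒n1 ·f  ** P0@[5:5]
[6] read 'c'  n1⇒n2  ** P0@[6:6],P3@[5:6]
[7] read 'c'  n2⇒n2 ·f  ** P0@[7:7],P3@[6:7]
[8] read 'c'  n2⇒n2 ·f  ** P0@[8:8],P3@[7:8]
[9] read 'c'  n2⇒n2 ·f  ** P0@[9:9],P3@[8:9]
[10] read 'c'  n2⇒n2 ·f  ** P0@[10:10],P3@[9:10]
[11] read 'c'  n2⇒n2 ·f  ** P0@[11:11],P3@[10:11]
[12] read 'a'  n2⇒n3  ** P4@[11:12]
[13] read 'a'  n3⇒n5 ·f
[14] read 'b'  n5⇒n6  ** P2@[13:14]
[15] read 'a'  n6⇒n9 ·f  ** P5@[14:15]
[16] read 'c'  n9⇒n1 ·f  ** P0@[16:16]
[17] read 'c'  n1⇒n2  ** P0@[17:17],P3@[16:17]
[18] read 'a'  n2⇒n3  ** P4@[17:18]
[19] read 'c'  n3⇒n4  ** P0@[19:19],P1@[16:19],P6@[17:19]
[20] read 'b'  n4⇒n8 ·f
[21] read 'a'  n8⇒n9  ** P5@[20:21]
[22] read 'b'  n9⇒n6 ·f  ** P2@[21:22]
[23] read 'c'  n6⇒n1 ·f  ** P0@[23:23]
[24] read 'b'  n1⇒n8 ·f
[25] read 'a'  n8⇒n9  ** P5@[24:25]
[26] read 'c'  n9⇒n1 ·f  ** P0@[26:26]
[27] read 'a'  n1⇒n7  ** P4@[26:27]
[28] read 'b'  n7⇒n6 ·f  ** P2@[27:28]
[29] read 'b'  n6⇒n8 ·f
[30] read 'a'  n8⇒n9  ** P5@[29:30]
[31] read 'b'  n9⇒n6 ·f  ** P2@[30:31]
[32] read 'c'  n6⇒n1 ·f  ** P0@[32:32]
[33] read 'c'  n1⇒n2  ** P0@[33:33],P3@[32:33]
[34] read 'c'  n2⇒n2 ·f  ** P0@[34:34],P3@[33:34]
[35] read 'a'  n2⇒n3  ** P4@[34:35]
[36] read 'c'  n3⇒n4  ** P0@[36:36],P1@[33:36],P6@[34:36]
[37] read 'c'  n4⇒n2 ·f  ** P0@[37:37],P3@[36:37]
[38] read 'c'  n2⇒n2 ·f  ** P0@[38:38],P3@[37:38]
[39] read 'c'  n2⇒n2 ·f  ** P0@[39:39],P3@[38:39]

All matches (sorted): [[0,0],[1,0],[1,3],[2,4],[4,2],[5,0],[6,0],[6,3],[7,0],[7,3],[8,0],[8,3],[9,0],[9,3],[10,0],[10,3],[11,0],[11,3],[12,4],[14,2],[15,5],[16,0],[17,0],[17,3],[18,4],[19,0],[19,1],[19,6],[21,5],[22,2],[23,0],[25,5],[26,0],[27,4],[28,2],[30,5],[31,2],[32,0],[33,0],[33,3],[34,0],[34,3],[35,4],[36,0],[36,1],[36,6],[37,0],[37,3],[38,0],[38,3],[39,0],[39,3]]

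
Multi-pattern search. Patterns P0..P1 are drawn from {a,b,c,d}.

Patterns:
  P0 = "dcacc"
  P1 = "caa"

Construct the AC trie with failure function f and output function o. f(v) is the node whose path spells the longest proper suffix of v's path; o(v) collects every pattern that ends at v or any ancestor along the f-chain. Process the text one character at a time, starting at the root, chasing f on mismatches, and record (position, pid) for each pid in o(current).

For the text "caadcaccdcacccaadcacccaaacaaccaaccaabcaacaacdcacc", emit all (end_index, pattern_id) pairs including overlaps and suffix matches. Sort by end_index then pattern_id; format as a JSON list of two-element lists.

Build automaton:
Trie (insert patterns):
  n0 'ε': c→6 d→1
  n1 'd': c→2
  n2 'dc': a→3
  n3 'dca': c→4
  n4 'dcac': c→5
  n5 'dcacc': ·  ←P0
  n6 'c': a→7
  n7 'ca': a→8
  n8 'caa': ·  ←P1

Failure links (BFS by depth):
  n1('d'): parent n0 fail=0; on 'd' 0 → fail=0;  out ∅∪∅=∅
  n6('c'): parent n0 fail=0; on 'c' 0 → fail=0;  out ∅∪∅=∅
  n2('dc'): parent n1 fail=0; on 'c' 0 → fail=6;  out ∅∪∅=∅
  n7('ca'): parent n6 fail=0; on 'a' 0 → fail=0;  out ∅∪∅=∅
  n3('dca'): parent n2 fail=6; on 'a' 6 → fail=7;  out ∅∪∅=∅
  n8('caa'): parent n7 fail=0; on 'a' 0 → fail=0;  out {1}∪∅={1}
  n4('dcac'): parent n3 fail=7; on 'c' 7→0 → fail=6;  out ∅∪∅=∅
  n5('dcacc'): parent n4 fail=6; on 'c' 6→0 → fail=6;  out {0}∪∅={0}

Text stream:
i=0 'c': node 0→6
i=1 'a': node 6→7
i=2 'a': node 7→8  → match P1@[0:2]
i=3 'd': node 8→1 (via fail)
i=4 'c': node 1→2
i=5 'a': node 2→3
i=6 'c': node 3→4
i=7 'c': node 4→5  → match P0@[3:7]
i=8 'd': node 5→1 (via fail)
i=9 'c': node 1→2
i=10 'a': node 2→3
i=11 'c': node 3→4
i=12 'c': node 4→5  → match P0@[8:12]
i=13 'c': node 5→6 (via fail)
i=14 'a': node 6→7
i=15 'a': node 7→8  → match P1@[13:15]
i=16 'd': node 8→1 (via fail)
i=17 'c': node 1→2
i=18 'a': node 2→3
i=19 'c': node 3→4
i=20 'c': node 4→5  → match P0@[16:20]
i=21 'c': node 5→6 (via fail)
i=22 'a': node 6→7
i=23 'a': node 7→8  → match P1@[21:23]
i=24 'a': node 8→0 (via fail)
i=25 'c': node 0→6
i=26 'a': node 6→7
i=27 'a': node 7→8  → match P1@[25:27]
i=28 'c': node 8→6 (via fail)
i=29 'c': node 6→6 (via fail)
i=30 'a': node 6→7
i=31 'a': node 7→8  → match P1@[29:31]
i=32 'c': node 8→6 (via fail)
i=33 'c': node 6→6 (via fail)
i=34 'a': node 6→7
i=35 'a': node 7→8  → match P1@[33:35]
i=36 'b': node 8→0 (via fail)
i=37 'c': node 0→6
i=38 'a': node 6→7
i=39 'a': node 7→8  → match P1@[37:39]
i=40 'c': node 8→6 (via fail)
i=41 'a': node 6→7
i=42 'a': node 7→8  → match P1@[40:42]
i=43 'c': node 8→6 (via fail)
i=44 'd': node 6→1 (via fail)
i=45 'c': node 1→2
i=46 'a': node 2→3
i=47 'c': node 3→4
i=48 'c': node 4→5  → match P0@[44:48]

Matches: [[2,1],[7,0],[12,0],[15,1],[20,0],[23,1],[27,1],[31,1],[35,1],[39,1],[42,1],[48,0]]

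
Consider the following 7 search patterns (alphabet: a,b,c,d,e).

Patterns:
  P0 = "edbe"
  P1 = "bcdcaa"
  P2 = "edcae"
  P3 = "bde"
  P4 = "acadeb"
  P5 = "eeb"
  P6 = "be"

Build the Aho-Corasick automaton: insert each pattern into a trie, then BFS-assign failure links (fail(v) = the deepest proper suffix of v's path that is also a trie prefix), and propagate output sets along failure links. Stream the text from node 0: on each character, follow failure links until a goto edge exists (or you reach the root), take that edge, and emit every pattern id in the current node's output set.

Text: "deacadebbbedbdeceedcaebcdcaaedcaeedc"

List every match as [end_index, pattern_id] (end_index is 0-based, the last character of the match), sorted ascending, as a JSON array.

Build automaton:
Trie nodes:
  0='ε' goto a→16 b→5 e→1
  1='e' goto d→2 e→22
  2='ed' goto b→3 c→11
  3='edb' goto e→4
  4='edbe' goto ·  [P0 ends]
  5='b' goto c→6 d→14 e→24
  6='bc' goto d→7
  7='bcd' goto c→8
  8='bcdc' goto a→9
  9='bcdca' goto a→10
  10='bcdcaa' goto ·  [P1 ends]
  11='edc' goto a→12
  12='edca' goto e→13
  13='edcae' goto ·  [P2 ends]
  14='bd' goto e→15
  15='bde' goto ·  [P3 ends]
  16='a' goto c→17
  17='ac' goto a→18
  18='aca' goto d→19
  19='acad' goto e→20
  20='acade' goto b→21
  21='acadeb' goto ·  [P4 ends]
  22='ee' goto b→23
  23='eeb' goto ·  [P5 ends]
  24='be' goto ·  [P6 ends]

BFS fail/out derivation:
  n1('e'): parent n0 fail=0; on 'e' 0 → fail=0;  out ∅∪∅=∅
  n5('b'): parent n0 fail=0; on 'b' 0 → fail=0;  out ∅∪∅=∅
  n16('a'): parent n0 fail=0; on 'a' 0 → fail=0;  out ∅∪∅=∅
  n2('ed'): parent n1 fail=0; on 'd' 0 → fail=0;  out ∅∪∅=∅
  n6('bc'): parent n5 fail=0; on 'c' 0 → fail=0;  out ∅∪∅=∅
  n14('bd'): parent n5 fail=0; on 'd' 0 → fail=0;  out ∅∪∅=∅
  n17('ac'): parent n16 fail=0; on 'c' 0 → fail=0;  out ∅∪∅=∅
  n22('ee'): parent n1 fail=0; on 'e' 0 → fail=1;  out ∅∪∅=∅
  n24('be'): parent n5 fail=0; on 'e' 0 → fail=1;  out {6}∪∅={6}
  n3('edb'): parent n2 fail=0; on 'b' 0 → fail=5;  out ∅∪∅=∅
  n7('bcd'): parent n6 fail=0; on 'd' 0 → fail=0;  out ∅∪∅=∅
  n11('edc'): parent n2 fail=0; on 'c' 0 → fail=0;  out ∅∪∅=∅
  n15('bde'): parent n14 fail=0; on 'e' 0 → fail=1;  out {3}∪∅={3}
  n18('aca'): parent n17 fail=0; on 'a' 0 → fail=16;  out ∅∪∅=∅
  n23('eeb'): parent n22 fail=1; on 'b' 1→0 → fail=5;  out {5}∪∅={5}
  n4('edbe'): parent n3 fail=5; on 'e' 5 → fail=24;  out {0}∪{6}={0,6}
  n8('bcdc'): parent n7 fail=0; on 'c' 0 → fail=0;  out ∅∪∅=∅
  n12('edca'): parent n11 fail=0; on 'a' 0 → fail=16;  out ∅∪∅=∅
  n19('acad'): parent n18 fail=16; on 'd' 16→0 → fail=0;  out ∅∪∅=∅
  n9('bcdca'): parent n8 fail=0; on 'a' 0 → fail=16;  out ∅∪∅=∅
  n13('edcae'): parent n12 fail=16; on 'e' 16→0 → fail=1;  out {2}∪∅={2}
  n20('acade'): parent n19 fail=0; on 'e' 0 → fail=1;  out ∅∪∅=∅
  n10('bcdcaa'): parent n9 fail=16; on 'a' 16→0 → fail=16;  out {1}∪∅={1}
  n21('acadeb'): parent n20 fail=1; on 'b' 1→0 → fail=5;  out {4}∪∅={4}

Run:
pos 0 'd': at 0
pos 1 'e': at 1
pos 2 'a': at 16 ·f
pos 3 'c': at 17
pos 4 'a': at 18
pos 5 'd': at 19
pos 6 'e': at 20
pos 7 'b': at 21  emit P4@[2:7]
pos 8 'b': at 5 ·f
pos 9 'b': at 5 ·f
pos 10 'e': at 24  emit P6@[9:10]
pos 11 'd': at 2 ·f
pos 12 'b': at 3
pos 13 'd': at 14 ·f
pos 14 'e': at 15  emit P3@[12:14]
pos 15 'c': at 0 ·f
pos 16 'e': at 1
pos 17 'e': at 22
pos 18 'd': at 2 ·f
pos 19 'c': at 11
pos 20 'a': at 12
pos 21 'e': at 13  emit P2@[17:21]
pos 22 'b': at 5 ·f
pos 23 'c': at 6
pos 24 'd': at 7
pos 25 'c': at 8
pos 26 'a': at 9
pos 27 'a': at 10  emit P1@[22:27]
pos 28 'e': at 1 ·f
pos 29 'd': at 2
pos 30 'c': at 11
pos 31 'a': at 12
pos 32 'e': at 13  emit P2@[28:32]
pos 33 'e': at 22 ·f
pos 34 'd': at 2 ·f
pos 35 'c': at 11

All matches (sorted): [[7,4],[10,6],[14,3],[21,2],[27,1],[32,2]]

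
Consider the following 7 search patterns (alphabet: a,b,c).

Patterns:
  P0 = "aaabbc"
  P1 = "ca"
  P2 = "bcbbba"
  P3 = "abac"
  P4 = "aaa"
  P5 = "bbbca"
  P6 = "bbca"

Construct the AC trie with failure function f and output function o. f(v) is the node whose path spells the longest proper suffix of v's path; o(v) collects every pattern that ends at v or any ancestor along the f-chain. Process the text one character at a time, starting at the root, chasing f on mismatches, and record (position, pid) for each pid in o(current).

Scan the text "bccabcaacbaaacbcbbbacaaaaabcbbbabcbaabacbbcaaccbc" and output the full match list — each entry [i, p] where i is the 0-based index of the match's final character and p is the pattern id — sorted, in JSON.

Build automaton:
Trie (insert patterns):
  n0 'ε': a→1 b→9 c→7
  n1 'a': a→2 b→15
  n2 'aa': a→3
  n3 'aaa': b→4  [P4 ends]
  n4 'aaab': b→5
  n5 'aaabb': c→6
  n6 'aaabbc': ·  [P0 ends]
  n7 'c': a→8
  n8 'ca': ·  [P1 ends]
  n9 'b': b→18 c→10
  n10 'bc': b→11
  n11 'bcb': b→12
  n12 'bcbb': b→13
  n13 'bcbbb': a→14
  n14 'bcbbba': ·  [P2 ends]
  n15 'ab': a→16
  n16 'aba': c→17
  n17 'abac': ·  [P3 ends]
  n18 'bb': b→19 c→22
  n19 'bbb': c→20
  n20 'bbbc': a→21
  n21 'bbbca': ·  [P5 ends]
  n22 'bbc': a→23
  n23 'bbca': ·  [P6 ends]

Failure links (BFS by depth):
  n1('a'): parent n0 fail=0; on 'a' 0 → fail=0;  out ∅∪∅=∅
  n7('c'): parent n0 fail=0; on 'c' 0 → fail=0;  out ∅∪∅=∅
  n9('b'): parent n0 fail=0; on 'b' 0 → fail=0;  out ∅∪∅=∅
  n2('aa'): parent n1 fail=0; on 'a' 0 → fail=1;  out ∅∪∅=∅
  n8('ca'): parent n7 fail=0; on 'a' 0 → fail=1;  out {1}∪∅={1}
  n10('bc'): parent n9 fail=0; on 'c' 0 → fail=7;  out ∅∪∅=∅
  n15('ab'): parent n1 fail=0; on 'b' 0 → fail=9;  out ∅∪∅=∅
  n18('bb'): parent n9 fail=0; on 'b' 0 → fail=9;  out ∅∪∅=∅
  n3('aaa'): parent n2 fail=1; on 'a' 1 → fail=2;  out {4}∪∅={4}
  n11('bcb'): parent n10 fail=7; on 'b' 7→0 → fail=9;  out ∅∪∅=∅
  n16('aba'): parent n15 fail=9; on 'a' 9→0 → fail=1;  out ∅∪∅=∅
  n19('bbb'): parent n18 fail=9; on 'b' 9 → fail=18;  out ∅∪∅=∅
  n22('bbc'): parent n18 fail=9; on 'c' 9 → fail=10;  out ∅∪∅=∅
  n4('aaab'): parent n3 fail=2; on 'b' 2→1 → fail=15;  out ∅∪∅=∅
  n12('bcbb'): parent n11 fail=9; on 'b' 9 → fail=18;  out ∅∪∅=∅
  n17('abac'): parent n16 fail=1; on 'c' 1→0 → fail=7;  out {3}∪∅={3}
  n20('bbbc'): parent n19 fail=18; on 'c' 18 → fail=22;  out ∅∪∅=∅
  n23('bbca'): parent n22 fail=10; on 'a' 10→7 → fail=8;  out {6}∪{1}={1,6}
  n5('aaabb'): parent n4 fail=15; on 'b' 15→9 → fail=18;  out ∅∪∅=∅
  n13('bcbbb'): parent n12 fail=18; on 'b' 18 → fail=19;  out ∅∪∅=∅
  n21('bbbca'): parent n20 fail=22; on 'a' 22 → fail=23;  out {5}∪{1,6}={1,5,6}
  n6('aaabbc'): parent n5 fail=18; on 'c' 18 → fail=22;  out {0}∪∅={0}
  n14('bcbbba'): parent n13 fail=19; on 'a' 19→18→9→0 → fail=1;  out {2}∪∅={2}

Run:
[0] read 'b'  n0⇒n9
[1] read 'c'  n9⇒n10
[2] read 'c'  n10⇒n7 (fail-walked)
[3] read 'a'  n7⇒n8  → match P1@[2:3]
[4] read 'b'  n8⇒n15 (fail-walked)
[5] read 'c'  n15⇒n10 (fail-walked)
[6] read 'a'  n10⇒n8 (fail-walked)  → match P1@[5:6]
[7] read 'a'  n8⇒n2 (fail-walked)
[8] read 'c'  n2⇒n7 (fail-walked)
[9] read 'b'  n7⇒n9 (fail-walked)
[10] read 'a'  n9⇒n1 (fail-walked)
[11] read 'a'  n1⇒n2
[12] read 'a'  n2⇒n3  → match P4@[10:12]
[13] read 'c'  n3⇒n7 (fail-walked)
[14] read 'b'  n7⇒n9 (fail-walked)
[15] read 'c'  n9⇒n10
[16] read 'b'  n10⇒n11
[17] read 'b'  n11⇒n12
[18] read 'b'  n12⇒n13
[19] read 'a'  n13⇒n14  → match P2@[14:19]
[20] read 'c'  n14⇒n7 (fail-walked)
[21] read 'a'  n7⇒n8  → match P1@[20:21]
[22] read 'a'  n8⇒n2 (fail-walked)
[23] read 'a'  n2⇒n3  → match P4@[21:23]
[24] read 'a'  n3⇒n3 (fail-walked)  → match P4@[22:24]
[25] read 'a'  n3⇒n3 (fail-walked)  → match P4@[23:25]
[26] read 'b'  n3⇒n4
[27] read 'c'  n4⇒n10 (fail-walked)
[28] read 'b'  n10⇒n11
[29] read 'b'  n11⇒n12
[30] read 'b'  n12⇒n13
[31] read 'a'  n13⇒n14  → match P2@[26:31]
[32] read 'b'  n14⇒n15 (fail-walked)
[33] read 'c'  n15⇒n10 (fail-walked)
[34] read 'b'  n10⇒n11
[35] read 'a'  n11⇒n1 (fail-walked)
[36] read 'a'  n1⇒n2
[37] read 'b'  n2⇒n15 (fail-walked)
[38] read 'a'  n15⇒n16
[39] read 'c'  n16⇒n17  → match P3@[36:39]
[40] read 'b'  n17⇒n9 (fail-walked)
[41] read 'b'  n9⇒n18
[42] read 'c'  n18⇒n22
[43] read 'a'  n22⇒n23  → match P1@[42:43],P6@[40:43]
[44] read 'a'  n23⇒n2 (fail-walked)
[45] read 'c'  n2⇒n7 (fail-walked)
[46] read 'c'  n7⇒n7 (fail-walked)
[47] read 'b'  n7⇒n9 (fail-walked)
[48] read 'c'  n9⇒n10

All matches (sorted): [[3,1],[6,1],[12,4],[19,2],[21,1],[23,4],[24,4],[25,4],[31,2],[39,3],[43,1],[43,6]]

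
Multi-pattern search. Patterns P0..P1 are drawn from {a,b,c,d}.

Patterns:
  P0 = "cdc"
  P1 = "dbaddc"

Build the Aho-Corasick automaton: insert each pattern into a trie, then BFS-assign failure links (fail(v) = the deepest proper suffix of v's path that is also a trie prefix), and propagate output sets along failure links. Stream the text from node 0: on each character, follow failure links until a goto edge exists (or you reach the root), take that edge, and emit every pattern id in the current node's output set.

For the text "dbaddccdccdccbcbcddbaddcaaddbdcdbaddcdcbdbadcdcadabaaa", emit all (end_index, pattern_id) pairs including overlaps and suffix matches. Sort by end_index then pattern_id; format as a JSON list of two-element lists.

Build:
Trie nodes:
  0='ε' goto c→1 d→4
  1='c' goto d→2
  2='cd' goto c→3
  3='cdc' goto ·  ←P0
  4='d' goto b→5
  5='db' goto a→6
  6='dba' goto d→7
  7='dbad' goto d→8
  8='dbadd' goto c→9
  9='dbaddc' goto ·  ←P1

BFS fail/out derivation:
  n1('c'): parent n0 fail=0; on 'c' 0 → fail=0;  out ∅∪∅=∅
  n4('d'): parent n0 fail=0; on 'd' 0 → fail=0;  out ∅∪∅=∅
  n2('cd'): parent n1 fail=0; on 'd' 0 → fail=4;  out ∅∪∅=∅
  n5('db'): parent n4 fail=0; on 'b' 0 → fail=0;  out ∅∪∅=∅
  n3('cdc'): parent n2 fail=4; on 'c' 4→0 → fail=1;  out {0}∪∅={0}
  n6('dba'): parent n5 fail=0; on 'a' 0 → fail=0;  out ∅∪∅=∅
  n7('dbad'): parent n6 fail=0; on 'd' 0 → fail=4;  out ∅∪∅=∅
  n8('dbadd'): parent n7 fail=4; on 'd' 4→0 → fail=4;  out ∅∪∅=∅
  n9('dbaddc'): parent n8 fail=4; on 'c' 4→0 → fail=1;  out {1}∪∅={1}

Scan:
pos 0 'd': at 4
pos 1 'b': at 5
pos 2 'a': at 6
pos 3 'd': at 7
pos 4 'd': at 8
pos 5 'c': at 9  ** P1@[0:5]
pos 6 'c': at 1 (fail-walked)
pos 7 'd': at 2
pos 8 'c': at 3  ** P0@[6:8]
pos 9 'c': at 1 (fail-walked)
pos 10 'd': at 2
pos 11 'c': at 3  ** P0@[9:11]
pos 12 'c': at 1 (fail-walked)
pos 13 'b': at 0 (fail-walked)
pos 14 'c': at 1
pos 15 'b': at 0 (fail-walked)
pos 16 'c': at 1
pos 17 'd': at 2
pos 18 'd': at 4 (fail-walked)
pos 19 'b': at 5
pos 20 'a': at 6
pos 21 'd': at 7
pos 22 'd': at 8
pos 23 'c': at 9  ** P1@[18:23]
pos 24 'a': at 0 (fail-walked)
pos 25 'a': at 0
pos 26 'd': at 4
pos 27 'd': at 4 (fail-walked)
pos 28 'b': at 5
pos 29 'd': at 4 (fail-walked)
pos 30 'c': at 1 (fail-walked)
pos 31 'd': at 2
pos 32 'b': at 5 (fail-walked)
pos 33 'a': at 6
pos 34 'd': at 7
pos 35 'd': at 8
pos 36 'c': at 9  ** P1@[31:36]
pos 37 'd': at 2 (fail-walked)
pos 38 'c': at 3  ** P0@[36:38]
pos 39 'b': at 0 (fail-walked)
pos 40 'd': at 4
pos 41 'b': at 5
pos 42 'a': at 6
pos 43 'd': at 7
pos 44 'c': at 1 (fail-walked)
pos 45 'd': at 2
pos 46 'c': at 3  ** P0@[44:46]
pos 47 'a': at 0 (fail-walked)
pos 48 'd': at 4
pos 49 'a': at 0 (fail-walked)
pos 50 'b': at 0
pos 51 'a': at 0
pos 52 'a': at 0
pos 53 'a': at 0

Matches: [[5,1],[8,0],[11,0],[23,1],[36,1],[38,0],[46,0]]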